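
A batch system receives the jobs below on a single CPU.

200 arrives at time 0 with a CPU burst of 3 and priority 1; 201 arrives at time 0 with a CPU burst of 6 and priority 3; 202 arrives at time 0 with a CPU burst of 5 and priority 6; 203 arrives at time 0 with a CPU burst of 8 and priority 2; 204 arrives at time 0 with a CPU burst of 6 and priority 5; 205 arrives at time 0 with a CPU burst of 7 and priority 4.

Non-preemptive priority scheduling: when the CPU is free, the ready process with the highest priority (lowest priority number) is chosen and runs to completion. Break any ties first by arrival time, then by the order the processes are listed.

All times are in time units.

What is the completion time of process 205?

Gantt: | 200 0-3 | 203 3-11 | 201 11-17 | 205 17-24 | 204 24-30 | 202 30-35 |
Completion: 200=3  201=17  202=35  203=11  204=30  205=24
Turnaround (C−A): 200=3  201=17  202=35  203=11  204=30  205=24

24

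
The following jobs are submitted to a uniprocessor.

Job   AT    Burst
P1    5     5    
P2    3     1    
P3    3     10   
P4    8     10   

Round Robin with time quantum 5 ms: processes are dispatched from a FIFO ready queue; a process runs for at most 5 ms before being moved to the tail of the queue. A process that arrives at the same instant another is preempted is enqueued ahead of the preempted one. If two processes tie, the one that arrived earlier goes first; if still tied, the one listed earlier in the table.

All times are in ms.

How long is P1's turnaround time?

9

Gantt: | idle 0-3 | P2 3-4 | P3 4-9 | P1 9-14 | P4 14-19 | P3 19-24 | P4 24-29 |
Completion: P1=14  P2=4  P3=24  P4=29
Turnaround(P1) = completion − arrival = 14 − 5 = 9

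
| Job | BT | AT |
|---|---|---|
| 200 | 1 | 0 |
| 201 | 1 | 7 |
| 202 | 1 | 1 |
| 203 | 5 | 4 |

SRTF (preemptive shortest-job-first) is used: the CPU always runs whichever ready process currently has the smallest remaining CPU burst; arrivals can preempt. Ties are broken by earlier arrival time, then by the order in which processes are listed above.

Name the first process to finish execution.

Timeline: | 200 0-1 | 202 1-2 | idle 2-4 | 203 4-7 | 201 7-8 | 203 8-10 |
Completion: 200=1  201=8  202=2  203=10
Finish order: 200 → 202 → 201 → 203

200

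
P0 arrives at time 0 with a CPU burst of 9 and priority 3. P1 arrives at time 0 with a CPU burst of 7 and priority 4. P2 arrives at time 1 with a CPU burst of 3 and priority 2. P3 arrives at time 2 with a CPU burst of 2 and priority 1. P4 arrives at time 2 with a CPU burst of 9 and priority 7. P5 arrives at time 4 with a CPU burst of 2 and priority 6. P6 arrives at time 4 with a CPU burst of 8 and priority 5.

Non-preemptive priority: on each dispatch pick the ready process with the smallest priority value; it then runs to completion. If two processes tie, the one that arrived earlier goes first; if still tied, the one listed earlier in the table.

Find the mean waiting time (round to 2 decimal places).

Timeline: | P0 0-9 | P3 9-11 | P2 11-14 | P1 14-21 | P6 21-29 | P5 29-31 | P4 31-40 |
Completion: P0=9  P1=21  P2=14  P3=11  P4=40  P5=31  P6=29
Turnaround (C−A): P0=9  P1=21  P2=13  P3=9  P4=38  P5=27  P6=25
Waiting times: P0=0, P1=14, P2=10, P3=7, P4=29, P5=25, P6=17
Average waiting = (0+14+10+7+29+25+17) / 7 = 102/7 = 14.57

14.57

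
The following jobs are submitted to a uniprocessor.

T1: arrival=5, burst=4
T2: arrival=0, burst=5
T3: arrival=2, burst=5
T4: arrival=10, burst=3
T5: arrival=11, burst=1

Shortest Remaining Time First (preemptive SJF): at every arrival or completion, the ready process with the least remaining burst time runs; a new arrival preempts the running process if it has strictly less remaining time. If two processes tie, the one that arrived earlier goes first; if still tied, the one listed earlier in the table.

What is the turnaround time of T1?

4

Gantt: | T2 0-5 | T1 5-9 | T3 9-10 | T4 10-11 | T5 11-12 | T4 12-14 | T3 14-18 |
Completion: T1=9  T2=5  T3=18  T4=14  T5=12
Turnaround(T1) = completion − arrival = 9 − 5 = 4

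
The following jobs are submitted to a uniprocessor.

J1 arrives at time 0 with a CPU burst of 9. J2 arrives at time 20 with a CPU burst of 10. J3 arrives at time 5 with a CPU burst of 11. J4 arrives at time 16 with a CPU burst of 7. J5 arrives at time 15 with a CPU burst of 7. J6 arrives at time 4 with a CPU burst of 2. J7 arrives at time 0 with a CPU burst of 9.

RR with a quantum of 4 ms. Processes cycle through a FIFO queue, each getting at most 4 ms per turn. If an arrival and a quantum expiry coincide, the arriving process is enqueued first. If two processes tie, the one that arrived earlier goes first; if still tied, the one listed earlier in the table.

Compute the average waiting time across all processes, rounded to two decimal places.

Timeline: | J1 0-4 | J7 4-8 | J6 8-10 | J1 10-14 | J3 14-18 | J7 18-22 | J1 22-23 | J5 23-27 | J4 27-31 | J3 31-35 | J2 35-39 | J7 39-40 | J5 40-43 | J4 43-46 | J3 46-49 | J2 49-55 |
Completion: J1=23  J2=55  J3=49  J4=46  J5=43  J6=10  J7=40
Turnaround (C−A): J1=23  J2=35  J3=44  J4=30  J5=28  J6=6  J7=40
Waiting times: J1=14, J2=25, J3=33, J4=23, J5=21, J6=4, J7=31
Average waiting = (14+25+33+23+21+4+31) / 7 = 151/7 = 21.57

21.57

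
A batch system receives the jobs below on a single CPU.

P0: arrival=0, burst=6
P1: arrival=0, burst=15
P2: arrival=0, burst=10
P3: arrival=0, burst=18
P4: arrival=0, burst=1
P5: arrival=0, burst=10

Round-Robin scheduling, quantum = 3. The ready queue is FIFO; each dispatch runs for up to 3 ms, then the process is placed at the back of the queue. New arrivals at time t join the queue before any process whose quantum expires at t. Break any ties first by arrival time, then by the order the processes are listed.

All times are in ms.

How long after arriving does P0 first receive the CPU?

Schedule: | P0 0-3 | P1 3-6 | P2 6-9 | P3 9-12 | P4 12-13 | P5 13-16 | P0 16-19 | P1 19-22 | P2 22-25 | P3 25-28 | P5 28-31 | P1 31-34 | P2 34-37 | P3 37-40 | P5 40-43 | P1 43-46 | P2 46-47 | P3 47-50 | P5 50-51 | P1 51-54 | P3 54-60 |
Completion: P0=19  P1=54  P2=47  P3=60  P4=13  P5=51
Turnaround (C−A): P0=19  P1=54  P2=47  P3=60  P4=13  P5=51
Response(P0) = first start − arrival = 0 − 0 = 0

0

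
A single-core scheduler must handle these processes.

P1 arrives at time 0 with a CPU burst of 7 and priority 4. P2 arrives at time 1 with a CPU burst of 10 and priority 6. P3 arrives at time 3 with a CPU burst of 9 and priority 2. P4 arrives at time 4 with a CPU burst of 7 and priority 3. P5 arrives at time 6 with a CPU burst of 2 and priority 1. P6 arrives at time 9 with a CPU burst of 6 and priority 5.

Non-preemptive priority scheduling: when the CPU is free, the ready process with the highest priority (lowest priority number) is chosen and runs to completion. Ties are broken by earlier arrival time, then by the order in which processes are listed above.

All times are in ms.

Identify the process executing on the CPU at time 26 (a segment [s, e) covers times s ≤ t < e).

Timeline: | P1 0-7 | P5 7-9 | P3 9-18 | P4 18-25 | P6 25-31 | P2 31-41 |
Completion: P1=7  P2=41  P3=18  P4=25  P5=9  P6=31
Turnaround (C−A): P1=7  P2=40  P3=15  P4=21  P5=3  P6=22

P6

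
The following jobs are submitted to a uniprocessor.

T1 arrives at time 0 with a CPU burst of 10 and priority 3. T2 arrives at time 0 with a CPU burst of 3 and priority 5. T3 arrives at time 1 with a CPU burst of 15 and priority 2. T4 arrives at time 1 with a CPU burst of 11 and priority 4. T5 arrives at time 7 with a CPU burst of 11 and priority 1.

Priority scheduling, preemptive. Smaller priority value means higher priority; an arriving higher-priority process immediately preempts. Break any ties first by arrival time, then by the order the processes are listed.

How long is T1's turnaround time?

36

Gantt: | T1 0-1 | T3 1-7 | T5 7-18 | T3 18-27 | T1 27-36 | T4 36-47 | T2 47-50 |
Completion: T1=36  T2=50  T3=27  T4=47  T5=18
Turnaround(T1) = completion − arrival = 36 − 0 = 36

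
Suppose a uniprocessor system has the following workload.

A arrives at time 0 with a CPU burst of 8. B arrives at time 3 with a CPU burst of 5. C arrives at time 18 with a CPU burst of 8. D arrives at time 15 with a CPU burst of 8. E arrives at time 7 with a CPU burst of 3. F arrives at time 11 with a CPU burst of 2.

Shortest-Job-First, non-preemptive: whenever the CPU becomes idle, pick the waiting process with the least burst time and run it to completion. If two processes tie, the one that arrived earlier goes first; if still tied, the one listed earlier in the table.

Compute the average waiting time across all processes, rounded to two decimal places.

3.67

Gantt: | A 0-8 | E 8-11 | F 11-13 | B 13-18 | D 18-26 | C 26-34 |
Completion: A=8  B=18  C=34  D=26  E=11  F=13
Turnaround (C−A): A=8  B=15  C=16  D=11  E=4  F=2
Waiting times: A=0, B=10, C=8, D=3, E=1, F=0
Average waiting = (0+10+8+3+1+0) / 6 = 22/6 = 3.67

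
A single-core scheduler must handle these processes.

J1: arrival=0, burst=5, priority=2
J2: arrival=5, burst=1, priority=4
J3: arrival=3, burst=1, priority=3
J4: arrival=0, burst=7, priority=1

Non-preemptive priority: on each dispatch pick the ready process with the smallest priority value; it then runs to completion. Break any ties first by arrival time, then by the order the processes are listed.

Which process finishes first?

J4

Gantt: | J4 0-7 | J1 7-12 | J3 12-13 | J2 13-14 |
Completion: J1=12  J2=14  J3=13  J4=7
Turnaround (C−A): J1=12  J2=9  J3=10  J4=7
Finish order: J4 → J1 → J3 → J2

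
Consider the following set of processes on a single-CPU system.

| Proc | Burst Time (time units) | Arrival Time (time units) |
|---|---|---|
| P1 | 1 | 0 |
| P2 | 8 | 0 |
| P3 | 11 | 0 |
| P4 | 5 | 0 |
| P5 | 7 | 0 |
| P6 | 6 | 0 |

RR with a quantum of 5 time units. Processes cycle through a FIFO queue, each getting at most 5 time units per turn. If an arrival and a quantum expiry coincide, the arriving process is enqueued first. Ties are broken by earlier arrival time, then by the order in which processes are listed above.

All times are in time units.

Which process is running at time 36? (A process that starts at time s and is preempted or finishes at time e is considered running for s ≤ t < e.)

Gantt: | P1 0-1 | P2 1-6 | P3 6-11 | P4 11-16 | P5 16-21 | P6 21-26 | P2 26-29 | P3 29-34 | P5 34-36 | P6 36-37 | P3 37-38 |
Completion: P1=1  P2=29  P3=38  P4=16  P5=36  P6=37

P6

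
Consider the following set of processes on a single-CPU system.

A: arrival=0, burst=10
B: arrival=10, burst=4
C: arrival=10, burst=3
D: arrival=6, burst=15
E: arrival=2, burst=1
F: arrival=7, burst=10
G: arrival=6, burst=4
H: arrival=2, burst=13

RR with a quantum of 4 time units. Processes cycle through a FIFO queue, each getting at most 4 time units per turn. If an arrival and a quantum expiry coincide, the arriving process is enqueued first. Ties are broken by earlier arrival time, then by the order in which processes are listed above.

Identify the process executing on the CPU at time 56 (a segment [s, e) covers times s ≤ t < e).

H

Schedule: | A 0-4 | E 4-5 | H 5-9 | A 9-13 | D 13-17 | G 17-21 | F 21-25 | H 25-29 | B 29-33 | C 33-36 | A 36-38 | D 38-42 | F 42-46 | H 46-50 | D 50-54 | F 54-56 | H 56-57 | D 57-60 |
Completion: A=38  B=33  C=36  D=60  E=5  F=56  G=21  H=57
Turnaround (C−A): A=38  B=23  C=26  D=54  E=3  F=49  G=15  H=55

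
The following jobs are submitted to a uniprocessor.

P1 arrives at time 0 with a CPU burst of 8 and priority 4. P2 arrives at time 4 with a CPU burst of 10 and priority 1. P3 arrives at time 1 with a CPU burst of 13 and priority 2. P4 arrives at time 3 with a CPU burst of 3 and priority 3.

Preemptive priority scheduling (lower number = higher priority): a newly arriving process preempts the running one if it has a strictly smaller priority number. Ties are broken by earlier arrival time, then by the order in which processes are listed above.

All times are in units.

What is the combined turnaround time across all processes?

91

Timeline: | P1 0-1 | P3 1-4 | P2 4-14 | P3 14-24 | P4 24-27 | P1 27-34 |
Completion: P1=34  P2=14  P3=24  P4=27
Turnaround (C−A): P1=34  P2=10  P3=23  P4=24
Turnaround = completion − arrival: P1=34, P2=10, P3=23, P4=24
Total turnaround = 34 + 10 + 23 + 24 = 91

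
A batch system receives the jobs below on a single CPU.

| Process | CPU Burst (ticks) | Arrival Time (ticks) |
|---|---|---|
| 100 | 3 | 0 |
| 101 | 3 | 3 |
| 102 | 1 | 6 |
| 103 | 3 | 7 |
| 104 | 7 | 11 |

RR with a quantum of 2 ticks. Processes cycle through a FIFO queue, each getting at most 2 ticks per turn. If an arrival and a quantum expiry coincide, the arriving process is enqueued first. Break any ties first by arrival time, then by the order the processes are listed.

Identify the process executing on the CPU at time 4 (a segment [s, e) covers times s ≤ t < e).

Gantt: | 100 0-3 | 101 3-6 | 102 6-7 | 103 7-10 | idle 10-11 | 104 11-18 |
Completion: 100=3  101=6  102=7  103=10  104=18
Turnaround (C−A): 100=3  101=3  102=1  103=3  104=7

101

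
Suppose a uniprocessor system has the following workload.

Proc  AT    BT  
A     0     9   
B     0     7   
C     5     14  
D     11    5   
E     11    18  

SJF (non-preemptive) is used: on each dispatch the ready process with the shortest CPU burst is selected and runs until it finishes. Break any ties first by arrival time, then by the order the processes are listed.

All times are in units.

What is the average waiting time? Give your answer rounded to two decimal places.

10.40

Schedule: | B 0-7 | A 7-16 | D 16-21 | C 21-35 | E 35-53 |
Completion: A=16  B=7  C=35  D=21  E=53
Waiting times: A=7, B=0, C=16, D=5, E=24
Average waiting = (7+0+16+5+24) / 5 = 52/5 = 10.40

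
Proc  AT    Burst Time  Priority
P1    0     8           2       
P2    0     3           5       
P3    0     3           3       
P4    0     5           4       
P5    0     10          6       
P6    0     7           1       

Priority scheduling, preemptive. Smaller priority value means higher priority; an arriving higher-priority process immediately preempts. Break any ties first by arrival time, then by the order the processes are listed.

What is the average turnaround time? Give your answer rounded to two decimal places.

Schedule: | P6 0-7 | P1 7-15 | P3 15-18 | P4 18-23 | P2 23-26 | P5 26-36 |
Completion: P1=15  P2=26  P3=18  P4=23  P5=36  P6=7
Turnaround (C−A): P1=15  P2=26  P3=18  P4=23  P5=36  P6=7
Turnaround times: P1=15, P2=26, P3=18, P4=23, P5=36, P6=7
Average turnaround = (15+26+18+23+36+7) / 6 = 125/6 = 20.83

20.83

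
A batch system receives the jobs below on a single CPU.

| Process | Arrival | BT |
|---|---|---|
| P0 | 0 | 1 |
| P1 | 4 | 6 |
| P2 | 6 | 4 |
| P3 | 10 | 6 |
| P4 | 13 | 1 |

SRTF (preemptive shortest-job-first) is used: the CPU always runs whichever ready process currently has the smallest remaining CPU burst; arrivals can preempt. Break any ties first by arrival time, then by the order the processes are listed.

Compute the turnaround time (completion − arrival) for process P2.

Gantt: | P0 0-1 | idle 1-4 | P1 4-10 | P2 10-14 | P4 14-15 | P3 15-21 |
Completion: P0=1  P1=10  P2=14  P3=21  P4=15
Turnaround(P2) = completion − arrival = 14 − 6 = 8

8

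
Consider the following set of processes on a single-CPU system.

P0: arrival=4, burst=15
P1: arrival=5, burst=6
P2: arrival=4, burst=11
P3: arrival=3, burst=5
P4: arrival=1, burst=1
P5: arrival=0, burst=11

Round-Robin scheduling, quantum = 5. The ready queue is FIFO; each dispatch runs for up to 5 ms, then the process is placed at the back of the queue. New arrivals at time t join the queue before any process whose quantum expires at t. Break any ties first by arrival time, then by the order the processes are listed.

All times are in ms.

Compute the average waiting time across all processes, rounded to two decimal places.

22.17

Timeline: | P5 0-5 | P4 5-6 | P3 6-11 | P0 11-16 | P2 16-21 | P1 21-26 | P5 26-31 | P0 31-36 | P2 36-41 | P1 41-42 | P5 42-43 | P0 43-48 | P2 48-49 |
Completion: P0=48  P1=42  P2=49  P3=11  P4=6  P5=43
Waiting times: P0=29, P1=31, P2=34, P3=3, P4=4, P5=32
Average waiting = (29+31+34+3+4+32) / 6 = 133/6 = 22.17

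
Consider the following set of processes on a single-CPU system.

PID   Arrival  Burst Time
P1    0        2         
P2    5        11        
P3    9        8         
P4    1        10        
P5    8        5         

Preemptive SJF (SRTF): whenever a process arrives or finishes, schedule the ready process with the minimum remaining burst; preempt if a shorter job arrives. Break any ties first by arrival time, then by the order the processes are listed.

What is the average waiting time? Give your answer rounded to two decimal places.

Gantt: | P1 0-2 | P4 2-12 | P5 12-17 | P3 17-25 | P2 25-36 |
Completion: P1=2  P2=36  P3=25  P4=12  P5=17
Turnaround (C−A): P1=2  P2=31  P3=16  P4=11  P5=9
Waiting times: P1=0, P2=20, P3=8, P4=1, P5=4
Average waiting = (0+20+8+1+4) / 5 = 33/5 = 6.60

6.60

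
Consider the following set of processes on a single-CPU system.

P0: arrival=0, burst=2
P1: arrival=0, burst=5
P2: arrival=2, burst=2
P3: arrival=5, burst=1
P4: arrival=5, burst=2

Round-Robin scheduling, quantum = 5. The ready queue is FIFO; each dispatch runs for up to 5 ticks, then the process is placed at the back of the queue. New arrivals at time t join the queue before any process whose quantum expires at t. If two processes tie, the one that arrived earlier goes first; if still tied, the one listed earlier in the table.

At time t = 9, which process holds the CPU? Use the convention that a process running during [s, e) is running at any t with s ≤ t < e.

P3

Schedule: | P0 0-2 | P1 2-7 | P2 7-9 | P3 9-10 | P4 10-12 |
Completion: P0=2  P1=7  P2=9  P3=10  P4=12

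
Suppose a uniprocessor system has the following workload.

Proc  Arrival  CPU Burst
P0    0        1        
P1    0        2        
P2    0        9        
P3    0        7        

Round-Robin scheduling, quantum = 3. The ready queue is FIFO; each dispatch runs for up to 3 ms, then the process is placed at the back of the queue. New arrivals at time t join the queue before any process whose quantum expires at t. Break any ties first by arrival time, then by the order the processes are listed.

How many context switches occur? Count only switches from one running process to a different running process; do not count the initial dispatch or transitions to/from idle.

Gantt: | P0 0-1 | P1 1-3 | P2 3-6 | P3 6-9 | P2 9-12 | P3 12-15 | P2 15-18 | P3 18-19 |
Completion: P0=1  P1=3  P2=18  P3=19
Turnaround (C−A): P0=1  P1=3  P2=18  P3=19

7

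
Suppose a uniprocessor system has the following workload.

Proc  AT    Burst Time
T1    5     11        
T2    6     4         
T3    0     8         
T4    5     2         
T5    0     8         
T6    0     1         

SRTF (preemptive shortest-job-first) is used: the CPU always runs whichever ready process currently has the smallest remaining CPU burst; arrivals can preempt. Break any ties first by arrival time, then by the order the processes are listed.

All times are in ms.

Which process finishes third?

T3

Timeline: | T6 0-1 | T3 1-5 | T4 5-7 | T3 7-11 | T2 11-15 | T5 15-23 | T1 23-34 |
Completion: T1=34  T2=15  T3=11  T4=7  T5=23  T6=1
Turnaround (C−A): T1=29  T2=9  T3=11  T4=2  T5=23  T6=1
Finish order: T6 → T4 → T3 → T2 → T5 → T1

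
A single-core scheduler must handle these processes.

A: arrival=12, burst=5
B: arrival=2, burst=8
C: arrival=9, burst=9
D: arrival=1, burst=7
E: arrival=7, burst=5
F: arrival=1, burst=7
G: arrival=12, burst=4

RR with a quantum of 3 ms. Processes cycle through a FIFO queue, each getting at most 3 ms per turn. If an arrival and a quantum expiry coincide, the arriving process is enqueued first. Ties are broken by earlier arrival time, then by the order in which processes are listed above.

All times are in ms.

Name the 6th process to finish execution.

Gantt: | idle 0-1 | D 1-4 | F 4-7 | B 7-10 | D 10-13 | E 13-16 | F 16-19 | C 19-22 | B 22-25 | A 25-28 | G 28-31 | D 31-32 | E 32-34 | F 34-35 | C 35-38 | B 38-40 | A 40-42 | G 42-43 | C 43-46 |
Completion: A=42  B=40  C=46  D=32  E=34  F=35  G=43
Turnaround (C−A): A=30  B=38  C=37  D=31  E=27  F=34  G=31
Finish order: D → E → F → B → A → G → C

G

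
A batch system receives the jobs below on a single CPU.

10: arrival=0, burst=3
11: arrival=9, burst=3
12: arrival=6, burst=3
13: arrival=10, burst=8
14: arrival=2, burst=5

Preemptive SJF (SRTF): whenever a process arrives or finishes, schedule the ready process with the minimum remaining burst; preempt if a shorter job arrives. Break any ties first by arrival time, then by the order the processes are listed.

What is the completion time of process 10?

Schedule: | 10 0-3 | 14 3-8 | 12 8-11 | 11 11-14 | 13 14-22 |
Completion: 10=3  11=14  12=11  13=22  14=8
Turnaround (C−A): 10=3  11=5  12=5  13=12  14=6

3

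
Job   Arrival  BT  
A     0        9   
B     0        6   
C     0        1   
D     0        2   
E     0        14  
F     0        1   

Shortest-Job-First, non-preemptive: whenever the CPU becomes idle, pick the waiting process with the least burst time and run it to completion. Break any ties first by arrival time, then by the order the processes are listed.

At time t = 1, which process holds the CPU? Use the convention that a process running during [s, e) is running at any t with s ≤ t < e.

Timeline: | C 0-1 | F 1-2 | D 2-4 | B 4-10 | A 10-19 | E 19-33 |
Completion: A=19  B=10  C=1  D=4  E=33  F=2
Turnaround (C−A): A=19  B=10  C=1  D=4  E=33  F=2

F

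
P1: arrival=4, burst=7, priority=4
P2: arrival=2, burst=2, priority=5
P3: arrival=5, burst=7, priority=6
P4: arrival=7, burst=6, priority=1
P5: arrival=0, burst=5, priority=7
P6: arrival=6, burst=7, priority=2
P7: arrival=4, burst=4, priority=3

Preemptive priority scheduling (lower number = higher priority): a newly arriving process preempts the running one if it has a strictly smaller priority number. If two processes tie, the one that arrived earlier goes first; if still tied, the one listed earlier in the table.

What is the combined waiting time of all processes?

Gantt: | P5 0-2 | P2 2-4 | P7 4-6 | P6 6-7 | P4 7-13 | P6 13-19 | P7 19-21 | P1 21-28 | P3 28-35 | P5 35-38 |
Completion: P1=28  P2=4  P3=35  P4=13  P5=38  P6=19  P7=21
Waiting = turnaround − burst: P1=17, P2=0, P3=23, P4=0, P5=33, P6=6, P7=13
Total waiting = 17 + 0 + 23 + 0 + 33 + 6 + 13 = 92

92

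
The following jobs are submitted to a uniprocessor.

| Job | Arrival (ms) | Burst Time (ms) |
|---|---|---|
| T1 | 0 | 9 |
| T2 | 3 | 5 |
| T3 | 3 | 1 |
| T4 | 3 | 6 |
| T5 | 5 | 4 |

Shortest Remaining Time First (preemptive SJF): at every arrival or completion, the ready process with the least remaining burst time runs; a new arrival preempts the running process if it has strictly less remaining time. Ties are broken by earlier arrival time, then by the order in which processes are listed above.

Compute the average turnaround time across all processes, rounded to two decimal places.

11.20

Gantt: | T1 0-3 | T3 3-4 | T2 4-9 | T5 9-13 | T1 13-19 | T4 19-25 |
Completion: T1=19  T2=9  T3=4  T4=25  T5=13
Turnaround (C−A): T1=19  T2=6  T3=1  T4=22  T5=8
Turnaround times: T1=19, T2=6, T3=1, T4=22, T5=8
Average turnaround = (19+6+1+22+8) / 5 = 56/5 = 11.20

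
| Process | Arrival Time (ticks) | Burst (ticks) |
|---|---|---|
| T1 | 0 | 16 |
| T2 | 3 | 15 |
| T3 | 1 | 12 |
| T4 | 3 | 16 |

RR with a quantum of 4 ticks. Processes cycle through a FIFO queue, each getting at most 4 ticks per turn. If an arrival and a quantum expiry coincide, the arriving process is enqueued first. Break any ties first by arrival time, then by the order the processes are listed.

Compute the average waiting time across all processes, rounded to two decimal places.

Schedule: | T1 0-4 | T3 4-8 | T2 8-12 | T4 12-16 | T1 16-20 | T3 20-24 | T2 24-28 | T4 28-32 | T1 32-36 | T3 36-40 | T2 40-44 | T4 44-48 | T1 48-52 | T2 52-55 | T4 55-59 |
Completion: T1=52  T2=55  T3=40  T4=59
Turnaround (C−A): T1=52  T2=52  T3=39  T4=56
Waiting times: T1=36, T2=37, T3=27, T4=40
Average waiting = (36+37+27+40) / 4 = 140/4 = 35.00

35.00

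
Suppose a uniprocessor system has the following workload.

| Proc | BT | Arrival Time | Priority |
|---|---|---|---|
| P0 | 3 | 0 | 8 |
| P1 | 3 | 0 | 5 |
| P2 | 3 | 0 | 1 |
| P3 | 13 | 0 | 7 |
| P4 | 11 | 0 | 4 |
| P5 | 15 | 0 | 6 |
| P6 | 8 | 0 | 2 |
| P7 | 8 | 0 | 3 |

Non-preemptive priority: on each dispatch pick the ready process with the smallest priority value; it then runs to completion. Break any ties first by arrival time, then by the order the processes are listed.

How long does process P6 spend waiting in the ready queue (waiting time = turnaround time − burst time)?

3

Timeline: | P2 0-3 | P6 3-11 | P7 11-19 | P4 19-30 | P1 30-33 | P5 33-48 | P3 48-61 | P0 61-64 |
Completion: P0=64  P1=33  P2=3  P3=61  P4=30  P5=48  P6=11  P7=19
Turnaround (C−A): P0=64  P1=33  P2=3  P3=61  P4=30  P5=48  P6=11  P7=19
Waiting(P6) = turnaround − burst = 11 − 8 = 3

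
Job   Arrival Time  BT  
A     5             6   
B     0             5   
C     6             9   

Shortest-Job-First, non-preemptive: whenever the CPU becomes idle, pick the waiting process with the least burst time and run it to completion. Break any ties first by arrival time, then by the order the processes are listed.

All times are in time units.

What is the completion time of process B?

Timeline: | B 0-5 | A 5-11 | C 11-20 |
Completion: A=11  B=5  C=20

5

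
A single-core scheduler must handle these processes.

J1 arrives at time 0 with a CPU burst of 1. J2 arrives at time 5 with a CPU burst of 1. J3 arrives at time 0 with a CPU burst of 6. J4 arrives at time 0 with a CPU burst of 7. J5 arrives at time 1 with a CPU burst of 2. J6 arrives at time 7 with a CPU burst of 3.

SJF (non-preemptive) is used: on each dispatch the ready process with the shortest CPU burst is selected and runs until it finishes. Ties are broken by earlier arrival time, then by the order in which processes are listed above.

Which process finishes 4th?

J2

Timeline: | J1 0-1 | J5 1-3 | J3 3-9 | J2 9-10 | J6 10-13 | J4 13-20 |
Completion: J1=1  J2=10  J3=9  J4=20  J5=3  J6=13
Turnaround (C−A): J1=1  J2=5  J3=9  J4=20  J5=2  J6=6
Finish order: J1 → J5 → J3 → J2 → J6 → J4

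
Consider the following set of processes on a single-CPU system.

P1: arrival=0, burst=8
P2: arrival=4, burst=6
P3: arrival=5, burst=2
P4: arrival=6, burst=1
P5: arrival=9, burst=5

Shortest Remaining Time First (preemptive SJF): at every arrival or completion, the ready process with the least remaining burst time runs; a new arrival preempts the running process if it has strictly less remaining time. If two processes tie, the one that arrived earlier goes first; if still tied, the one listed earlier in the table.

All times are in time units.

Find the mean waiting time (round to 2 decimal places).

Gantt: | P1 0-5 | P3 5-7 | P4 7-8 | P1 8-11 | P5 11-16 | P2 16-22 |
Completion: P1=11  P2=22  P3=7  P4=8  P5=16
Turnaround (C−A): P1=11  P2=18  P3=2  P4=2  P5=7
Waiting times: P1=3, P2=12, P3=0, P4=1, P5=2
Average waiting = (3+12+0+1+2) / 5 = 18/5 = 3.60

3.60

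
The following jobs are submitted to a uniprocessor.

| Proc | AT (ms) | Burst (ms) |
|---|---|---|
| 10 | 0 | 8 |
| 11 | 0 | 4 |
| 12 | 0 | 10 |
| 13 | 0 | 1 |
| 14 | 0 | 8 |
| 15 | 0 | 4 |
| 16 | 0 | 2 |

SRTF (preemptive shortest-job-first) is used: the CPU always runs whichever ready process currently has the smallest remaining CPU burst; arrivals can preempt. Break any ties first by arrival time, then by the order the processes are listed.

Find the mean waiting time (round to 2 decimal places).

9.71

Gantt: | 13 0-1 | 16 1-3 | 11 3-7 | 15 7-11 | 10 11-19 | 14 19-27 | 12 27-37 |
Completion: 10=19  11=7  12=37  13=1  14=27  15=11  16=3
Waiting times: 10=11, 11=3, 12=27, 13=0, 14=19, 15=7, 16=1
Average waiting = (11+3+27+0+19+7+1) / 7 = 68/7 = 9.71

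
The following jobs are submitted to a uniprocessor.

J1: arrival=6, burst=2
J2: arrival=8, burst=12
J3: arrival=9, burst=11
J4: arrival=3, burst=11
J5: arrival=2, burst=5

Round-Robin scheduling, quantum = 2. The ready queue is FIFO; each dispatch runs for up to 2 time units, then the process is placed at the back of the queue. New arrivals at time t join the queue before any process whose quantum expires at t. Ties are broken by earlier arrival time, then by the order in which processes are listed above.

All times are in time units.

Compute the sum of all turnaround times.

Timeline: | idle 0-2 | J5 2-4 | J4 4-6 | J5 6-8 | J1 8-10 | J4 10-12 | J2 12-14 | J5 14-15 | J3 15-17 | J4 17-19 | J2 19-21 | J3 21-23 | J4 23-25 | J2 25-27 | J3 27-29 | J4 29-31 | J2 31-33 | J3 33-35 | J4 35-36 | J2 36-38 | J3 38-40 | J2 40-42 | J3 42-43 |
Completion: J1=10  J2=42  J3=43  J4=36  J5=15
Turnaround = completion − arrival: J1=4, J2=34, J3=34, J4=33, J5=13
Total turnaround = 4 + 34 + 34 + 33 + 13 = 118

118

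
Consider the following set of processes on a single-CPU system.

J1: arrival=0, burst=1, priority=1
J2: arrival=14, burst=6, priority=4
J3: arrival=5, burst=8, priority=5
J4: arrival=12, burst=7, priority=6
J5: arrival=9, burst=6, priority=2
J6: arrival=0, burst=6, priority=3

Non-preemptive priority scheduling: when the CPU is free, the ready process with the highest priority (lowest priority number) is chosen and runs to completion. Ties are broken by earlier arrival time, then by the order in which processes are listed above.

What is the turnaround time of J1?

Gantt: | J1 0-1 | J6 1-7 | J3 7-15 | J5 15-21 | J2 21-27 | J4 27-34 |
Completion: J1=1  J2=27  J3=15  J4=34  J5=21  J6=7
Turnaround(J1) = completion − arrival = 1 − 0 = 1

1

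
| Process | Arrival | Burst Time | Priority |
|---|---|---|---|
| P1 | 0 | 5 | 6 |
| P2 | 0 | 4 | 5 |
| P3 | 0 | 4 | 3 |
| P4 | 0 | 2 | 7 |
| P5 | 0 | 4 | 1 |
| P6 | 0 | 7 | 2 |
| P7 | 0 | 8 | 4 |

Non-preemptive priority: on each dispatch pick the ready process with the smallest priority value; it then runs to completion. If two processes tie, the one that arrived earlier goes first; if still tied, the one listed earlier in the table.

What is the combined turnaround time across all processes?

Gantt: | P5 0-4 | P6 4-11 | P3 11-15 | P7 15-23 | P2 23-27 | P1 27-32 | P4 32-34 |
Completion: P1=32  P2=27  P3=15  P4=34  P5=4  P6=11  P7=23
Turnaround (C−A): P1=32  P2=27  P3=15  P4=34  P5=4  P6=11  P7=23
Turnaround = completion − arrival: P1=32, P2=27, P3=15, P4=34, P5=4, P6=11, P7=23
Total turnaround = 32 + 27 + 15 + 34 + 4 + 11 + 23 = 146

146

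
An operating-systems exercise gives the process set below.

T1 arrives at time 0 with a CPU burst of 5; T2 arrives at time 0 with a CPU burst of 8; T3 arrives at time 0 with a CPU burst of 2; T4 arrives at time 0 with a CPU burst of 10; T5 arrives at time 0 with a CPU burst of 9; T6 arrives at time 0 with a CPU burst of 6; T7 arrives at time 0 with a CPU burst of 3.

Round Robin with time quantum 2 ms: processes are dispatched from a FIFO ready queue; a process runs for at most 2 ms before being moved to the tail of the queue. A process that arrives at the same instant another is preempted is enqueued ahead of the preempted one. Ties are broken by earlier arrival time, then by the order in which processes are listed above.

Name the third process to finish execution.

Gantt: | T1 0-2 | T2 2-4 | T3 4-6 | T4 6-8 | T5 8-10 | T6 10-12 | T7 12-14 | T1 14-16 | T2 16-18 | T4 18-20 | T5 20-22 | T6 22-24 | T7 24-25 | T1 25-26 | T2 26-28 | T4 28-30 | T5 30-32 | T6 32-34 | T2 34-36 | T4 36-38 | T5 38-40 | T4 40-42 | T5 42-43 |
Completion: T1=26  T2=36  T3=6  T4=42  T5=43  T6=34  T7=25
Turnaround (C−A): T1=26  T2=36  T3=6  T4=42  T5=43  T6=34  T7=25
Finish order: T3 → T7 → T1 → T6 → T2 → T4 → T5

T1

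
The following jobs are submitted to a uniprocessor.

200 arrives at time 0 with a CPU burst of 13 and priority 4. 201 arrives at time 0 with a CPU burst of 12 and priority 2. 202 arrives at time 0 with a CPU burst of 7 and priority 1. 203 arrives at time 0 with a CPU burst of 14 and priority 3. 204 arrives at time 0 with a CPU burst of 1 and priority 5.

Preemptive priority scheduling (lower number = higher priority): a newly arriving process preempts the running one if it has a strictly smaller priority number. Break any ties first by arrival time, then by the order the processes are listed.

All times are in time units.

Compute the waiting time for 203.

Schedule: | 202 0-7 | 201 7-19 | 203 19-33 | 200 33-46 | 204 46-47 |
Completion: 200=46  201=19  202=7  203=33  204=47
Turnaround (C−A): 200=46  201=19  202=7  203=33  204=47
Waiting(203) = turnaround − burst = 33 − 14 = 19

19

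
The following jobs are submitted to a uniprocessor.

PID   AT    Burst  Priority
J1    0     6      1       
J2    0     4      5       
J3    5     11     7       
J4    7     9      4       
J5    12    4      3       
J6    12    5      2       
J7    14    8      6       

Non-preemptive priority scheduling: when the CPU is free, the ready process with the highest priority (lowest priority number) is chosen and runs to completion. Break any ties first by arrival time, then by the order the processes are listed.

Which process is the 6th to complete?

Schedule: | J1 0-6 | J2 6-10 | J4 10-19 | J6 19-24 | J5 24-28 | J7 28-36 | J3 36-47 |
Completion: J1=6  J2=10  J3=47  J4=19  J5=28  J6=24  J7=36
Turnaround (C−A): J1=6  J2=10  J3=42  J4=12  J5=16  J6=12  J7=22
Finish order: J1 → J2 → J4 → J6 → J5 → J7 → J3

J7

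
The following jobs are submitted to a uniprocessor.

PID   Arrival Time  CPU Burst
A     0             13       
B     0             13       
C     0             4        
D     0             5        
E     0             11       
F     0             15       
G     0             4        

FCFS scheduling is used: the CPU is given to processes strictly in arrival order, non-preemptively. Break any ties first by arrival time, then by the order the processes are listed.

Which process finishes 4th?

D

Gantt: | A 0-13 | B 13-26 | C 26-30 | D 30-35 | E 35-46 | F 46-61 | G 61-65 |
Completion: A=13  B=26  C=30  D=35  E=46  F=61  G=65
Turnaround (C−A): A=13  B=26  C=30  D=35  E=46  F=61  G=65
Finish order: A → B → C → D → E → F → G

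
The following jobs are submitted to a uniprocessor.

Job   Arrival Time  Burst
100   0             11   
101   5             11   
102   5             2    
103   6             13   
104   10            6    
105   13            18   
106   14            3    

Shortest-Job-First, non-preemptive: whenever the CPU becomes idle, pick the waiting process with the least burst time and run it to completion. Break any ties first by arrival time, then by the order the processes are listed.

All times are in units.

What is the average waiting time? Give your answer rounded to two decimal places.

Schedule: | 100 0-11 | 102 11-13 | 104 13-19 | 106 19-22 | 101 22-33 | 103 33-46 | 105 46-64 |
Completion: 100=11  101=33  102=13  103=46  104=19  105=64  106=22
Waiting times: 100=0, 101=17, 102=6, 103=27, 104=3, 105=33, 106=5
Average waiting = (0+17+6+27+3+33+5) / 7 = 91/7 = 13.00

13.00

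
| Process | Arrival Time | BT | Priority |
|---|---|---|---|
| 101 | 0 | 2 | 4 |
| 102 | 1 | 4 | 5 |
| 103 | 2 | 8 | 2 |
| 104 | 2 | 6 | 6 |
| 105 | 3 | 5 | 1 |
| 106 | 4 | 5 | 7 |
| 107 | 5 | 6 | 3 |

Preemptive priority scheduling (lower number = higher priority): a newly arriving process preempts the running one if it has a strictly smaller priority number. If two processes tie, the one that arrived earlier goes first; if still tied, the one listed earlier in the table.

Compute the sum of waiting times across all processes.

Gantt: | 101 0-2 | 103 2-3 | 105 3-8 | 103 8-15 | 107 15-21 | 102 21-25 | 104 25-31 | 106 31-36 |
Completion: 101=2  102=25  103=15  104=31  105=8  106=36  107=21
Turnaround (C−A): 101=2  102=24  103=13  104=29  105=5  106=32  107=16
Waiting = turnaround − burst: 101=0, 102=20, 103=5, 104=23, 105=0, 106=27, 107=10
Total waiting = 0 + 20 + 5 + 23 + 0 + 27 + 10 = 85

85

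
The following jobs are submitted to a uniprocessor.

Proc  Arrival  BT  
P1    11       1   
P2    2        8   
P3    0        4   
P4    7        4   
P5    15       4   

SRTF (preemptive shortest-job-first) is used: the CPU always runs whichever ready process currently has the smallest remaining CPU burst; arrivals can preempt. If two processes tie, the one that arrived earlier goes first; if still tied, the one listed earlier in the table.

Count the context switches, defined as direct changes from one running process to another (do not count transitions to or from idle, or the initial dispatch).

Schedule: | P3 0-4 | P2 4-7 | P4 7-11 | P1 11-12 | P2 12-17 | P5 17-21 |
Completion: P1=12  P2=17  P3=4  P4=11  P5=21
Turnaround (C−A): P1=1  P2=15  P3=4  P4=4  P5=6

5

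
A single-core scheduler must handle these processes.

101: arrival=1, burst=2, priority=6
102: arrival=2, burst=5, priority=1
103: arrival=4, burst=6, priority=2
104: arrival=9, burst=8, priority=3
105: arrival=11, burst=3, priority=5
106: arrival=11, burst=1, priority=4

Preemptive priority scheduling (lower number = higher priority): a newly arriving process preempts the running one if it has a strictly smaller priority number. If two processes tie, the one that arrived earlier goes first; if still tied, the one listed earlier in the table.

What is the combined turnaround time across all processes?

76

Gantt: | idle 0-1 | 101 1-2 | 102 2-7 | 103 7-13 | 104 13-21 | 106 21-22 | 105 22-25 | 101 25-26 |
Completion: 101=26  102=7  103=13  104=21  105=25  106=22
Turnaround = completion − arrival: 101=25, 102=5, 103=9, 104=12, 105=14, 106=11
Total turnaround = 25 + 5 + 9 + 12 + 14 + 11 = 76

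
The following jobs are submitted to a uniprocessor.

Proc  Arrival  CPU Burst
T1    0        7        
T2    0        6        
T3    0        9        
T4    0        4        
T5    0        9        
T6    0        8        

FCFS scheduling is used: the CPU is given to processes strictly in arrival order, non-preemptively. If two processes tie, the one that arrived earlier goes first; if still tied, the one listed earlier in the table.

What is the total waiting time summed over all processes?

103

Schedule: | T1 0-7 | T2 7-13 | T3 13-22 | T4 22-26 | T5 26-35 | T6 35-43 |
Completion: T1=7  T2=13  T3=22  T4=26  T5=35  T6=43
Turnaround (C−A): T1=7  T2=13  T3=22  T4=26  T5=35  T6=43
Waiting = turnaround − burst: T1=0, T2=7, T3=13, T4=22, T5=26, T6=35
Total waiting = 0 + 7 + 13 + 22 + 26 + 35 = 103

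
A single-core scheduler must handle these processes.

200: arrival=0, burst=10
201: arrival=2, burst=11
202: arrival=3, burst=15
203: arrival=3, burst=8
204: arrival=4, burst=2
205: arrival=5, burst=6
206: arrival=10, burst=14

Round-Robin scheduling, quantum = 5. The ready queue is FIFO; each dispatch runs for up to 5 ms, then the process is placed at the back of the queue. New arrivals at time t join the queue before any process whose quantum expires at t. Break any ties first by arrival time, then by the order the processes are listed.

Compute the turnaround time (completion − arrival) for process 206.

Schedule: | 200 0-5 | 201 5-10 | 202 10-15 | 203 15-20 | 204 20-22 | 205 22-27 | 200 27-32 | 206 32-37 | 201 37-42 | 202 42-47 | 203 47-50 | 205 50-51 | 206 51-56 | 201 56-57 | 202 57-62 | 206 62-66 |
Completion: 200=32  201=57  202=62  203=50  204=22  205=51  206=66
Turnaround (C−A): 200=32  201=55  202=59  203=47  204=18  205=46  206=56
Turnaround(206) = completion − arrival = 66 − 10 = 56

56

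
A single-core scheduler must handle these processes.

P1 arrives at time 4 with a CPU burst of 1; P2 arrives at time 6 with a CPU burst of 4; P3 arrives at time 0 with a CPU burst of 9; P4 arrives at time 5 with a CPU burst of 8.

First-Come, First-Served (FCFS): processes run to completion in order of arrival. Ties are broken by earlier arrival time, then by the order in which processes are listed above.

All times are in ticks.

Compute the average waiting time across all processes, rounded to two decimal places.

5.50

Timeline: | P3 0-9 | P1 9-10 | P4 10-18 | P2 18-22 |
Completion: P1=10  P2=22  P3=9  P4=18
Turnaround (C−A): P1=6  P2=16  P3=9  P4=13
Waiting times: P1=5, P2=12, P3=0, P4=5
Average waiting = (5+12+0+5) / 4 = 22/4 = 5.50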